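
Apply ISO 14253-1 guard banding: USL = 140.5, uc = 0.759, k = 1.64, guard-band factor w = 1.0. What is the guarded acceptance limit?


U = k * uc = 1.64 * 0.759 = 1.24476
guard band g = w * U = 1.0 * 1.24476 = 1.24476
AL = USL - g = 140.5 - 1.24476
AL = 139.2552

139.2552


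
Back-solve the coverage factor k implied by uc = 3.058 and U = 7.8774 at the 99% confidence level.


k = U / uc
k = 7.8774 / 3.058
k = 2.576

2.576


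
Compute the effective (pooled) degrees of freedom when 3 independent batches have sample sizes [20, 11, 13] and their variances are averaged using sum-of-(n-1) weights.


nu = sum_i (n_i - 1)
nu = ((20 - 1) + (11 - 1) + (13 - 1))
nu = 19 + 10 + 12
nu = 41

41


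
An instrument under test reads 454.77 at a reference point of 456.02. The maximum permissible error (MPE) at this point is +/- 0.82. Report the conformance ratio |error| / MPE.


e = indication - reference = 454.77 - 456.02 = -1.2500
|e| = 1.2500
ratio = |e| / MPE = 1.2500 / 0.82
ratio = 1.5244

1.5244


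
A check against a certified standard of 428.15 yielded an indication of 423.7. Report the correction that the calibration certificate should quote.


Correction = standard - reading
= 428.15 - 423.7
= 4.4500

4.4500


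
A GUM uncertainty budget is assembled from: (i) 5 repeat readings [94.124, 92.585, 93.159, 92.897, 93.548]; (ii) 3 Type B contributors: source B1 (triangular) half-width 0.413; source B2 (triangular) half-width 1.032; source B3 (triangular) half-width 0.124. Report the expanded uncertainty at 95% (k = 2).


mean = (94.124 + 92.585 + 93.159 + 92.897 + 93.548) / 5 = 93.2626
s = sqrt(sum((x - mean)^2)/(n-1)) = 0.59728578
u_A = s / sqrt(n) = 0.59728578 / sqrt(5) = 0.26711432
u_B1 = 0.413 / sqrt(6) = 0.16860654
u_B2 = 1.032 / sqrt(6) = 0.42131224
u_B3 = 0.124 / sqrt(6) = 0.050622788
uc = sqrt(0.26711432^2 + 0.16860654^2 + 0.42131224^2 + 0.050622788^2) = 0.52900368
U = k * uc = 2 * 0.52900368
U = 1.0580

1.0580


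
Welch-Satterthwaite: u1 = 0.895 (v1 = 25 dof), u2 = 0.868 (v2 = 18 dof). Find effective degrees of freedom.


uc = sqrt(u1^2 + u2^2) = sqrt(0.895^2 + 0.868^2) = 1.2467754
v_eff = uc^4 / (u1^4/v1 + u2^4/v2)
= 1.2467754^4 / (0.895^4/25 + 0.868^4/18)
= 2.4163114 / 0.057201627
v_eff = 42.2420

42.2420


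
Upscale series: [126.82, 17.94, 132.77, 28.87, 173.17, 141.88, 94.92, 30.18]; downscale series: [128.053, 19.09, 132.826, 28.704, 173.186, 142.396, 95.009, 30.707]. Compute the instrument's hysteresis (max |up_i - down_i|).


|126.82 - 128.053| = 1.2330
|17.94 - 19.09| = 1.1500
|132.77 - 132.826| = 0.0560
|28.87 - 28.704| = 0.1660
|173.17 - 173.186| = 0.0160
|141.88 - 142.396| = 0.5160
|94.92 - 95.009| = 0.0890
|30.18 - 30.707| = 0.5270
hysteresis = max(diffs) = 1.2330

1.2330


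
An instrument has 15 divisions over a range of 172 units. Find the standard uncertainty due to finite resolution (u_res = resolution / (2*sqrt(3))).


resolution = range / divisions
resolution = 172 / 15 = 11.466667
u_res = resolution / (2*sqrt(3))
u_res = 11.466667 / 3.4641016
u_res = 3.3101

3.3101


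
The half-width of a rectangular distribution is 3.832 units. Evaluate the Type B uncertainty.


u_B = half_width / sqrt(3)
u_B = 3.832 / 1.7320508
u_B = 2.2124

2.2124


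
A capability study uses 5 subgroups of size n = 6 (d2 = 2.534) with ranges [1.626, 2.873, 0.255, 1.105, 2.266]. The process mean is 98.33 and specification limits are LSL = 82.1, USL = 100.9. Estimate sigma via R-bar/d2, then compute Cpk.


R_bar = (1.626 + 2.873 + 0.255 + 1.105 + 2.266) / 5 = 1.625
sigma = R_bar / d2 = 1.625 / 2.534 = 0.64127861
Cp = (USL - LSL)/(6*sigma) = (100.9 - 82.1)/(6*0.64127861) = 4.8861
Cpu = (100.9 - 98.33)/(3*0.64127861) = 1.3359
Cpl = (98.33 - 82.1)/(3*0.64127861) = 8.4363
Cpk = min(Cpu, Cpl) = 1.3359

1.3359


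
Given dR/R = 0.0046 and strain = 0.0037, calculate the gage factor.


GF = (dR/R) / epsilon
= 0.0046 / 0.0037
= 1.2432

1.2432


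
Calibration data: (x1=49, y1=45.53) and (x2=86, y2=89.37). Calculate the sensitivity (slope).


slope = (y2 - y1) / (x2 - x1)
= (89.37 - 45.53) / (86 - 49)
= 43.8400 / 37
= 1.1849

1.1849


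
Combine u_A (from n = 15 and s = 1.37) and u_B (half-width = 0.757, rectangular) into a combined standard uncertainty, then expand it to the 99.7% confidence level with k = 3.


u_A = s / sqrt(n) = 1.37 / sqrt(15) = 0.35373248
u_B = half_width / sqrt(3) = 0.757 / sqrt(3) = 0.43705415
uc = sqrt(u_A^2 + u_B^2) = sqrt(0.35373248^2 + 0.43705415^2) = 0.56226595
U = k * uc = 3 * 0.56226595
U = 1.6868

1.6868


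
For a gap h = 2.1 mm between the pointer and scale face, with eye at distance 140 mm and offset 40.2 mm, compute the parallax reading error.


error = h * offset / d
= 2.1 * 40.2 / 140
= 0.6030

0.6030


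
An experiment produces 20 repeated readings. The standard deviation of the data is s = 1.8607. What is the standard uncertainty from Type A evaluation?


u_A = s / sqrt(n)
u_A = 1.8607 / sqrt(20)
u_A = 1.8607 / 4.472136
u_A = 0.4161

0.4161


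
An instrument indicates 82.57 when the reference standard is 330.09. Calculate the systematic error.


Systematic error = measured - true
= 82.57 - 330.09
= -247.5200

-247.5200


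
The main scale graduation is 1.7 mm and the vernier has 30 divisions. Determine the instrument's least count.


LC = MSD / n_div
= 1.7 / 30
= 0.0567

0.0567


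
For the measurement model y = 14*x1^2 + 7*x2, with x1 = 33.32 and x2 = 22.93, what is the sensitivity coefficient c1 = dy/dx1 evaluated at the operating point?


y = 14*x1^2 + 7*x2
dy/dx1 = 2*14*x1
Evaluate at x1 = 33.32: c1 = 28 * 33.32
c1 = 932.9600

932.9600


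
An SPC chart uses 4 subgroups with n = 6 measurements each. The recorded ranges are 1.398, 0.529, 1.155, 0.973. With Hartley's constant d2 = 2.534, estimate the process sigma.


R_bar = (1.398 + 0.529 + 1.155 + 0.973) / 4
R_bar = 4.055 / 4 = 1.01375
sigma_hat = R_bar / d2 = 1.01375 / 2.534 = 0.4001

0.4001


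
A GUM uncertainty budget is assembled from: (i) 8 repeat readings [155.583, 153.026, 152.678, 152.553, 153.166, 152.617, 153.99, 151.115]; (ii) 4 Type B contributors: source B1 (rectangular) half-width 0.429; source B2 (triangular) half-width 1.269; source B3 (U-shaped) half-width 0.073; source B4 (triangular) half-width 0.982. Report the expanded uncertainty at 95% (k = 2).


mean = (155.583 + 153.026 + 152.678 + 152.553 + 153.166 + 152.617 + 153.99 + 151.115) / 8 = 153.091
s = sqrt(sum((x - mean)^2)/(n-1)) = 1.2882646
u_A = s / sqrt(n) = 1.2882646 / sqrt(8) = 0.45547032
u_B1 = 0.429 / sqrt(3) = 0.24768327
u_B2 = 1.269 / sqrt(6) = 0.51806708
u_B3 = 0.073 / sqrt(2) = 0.051618795
u_B4 = 0.982 / sqrt(6) = 0.40089982
uc = sqrt(0.45547032^2 + 0.24768327^2 + 0.51806708^2 + 0.051618795^2 + 0.40089982^2) = 0.8370059
U = k * uc = 2 * 0.8370059
U = 1.6740

1.6740


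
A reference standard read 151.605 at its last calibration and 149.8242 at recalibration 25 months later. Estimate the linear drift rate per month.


rate = (v2 - v1) / months
= (149.8242 - 151.605) / 25
= -1.7808 / 25
= -0.0712

-0.0712


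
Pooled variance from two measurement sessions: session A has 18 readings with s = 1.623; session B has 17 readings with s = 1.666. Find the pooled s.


s_p = sqrt(((n1-1)*s1^2 + (n2-1)*s2^2) / (n1+n2-2))
numerator = (18-1)*1.623^2 + (17-1)*1.666^2 = 44.780193 + 44.408896 = 89.189089
denominator = 18 + 17 - 2 = 33
s_p^2 = 89.189089 / 33 = 2.7026997
s_p = sqrt(2.7026997) = 1.6440

1.6440


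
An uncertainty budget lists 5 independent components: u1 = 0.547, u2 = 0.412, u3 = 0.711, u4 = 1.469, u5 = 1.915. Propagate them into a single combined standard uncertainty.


uc = sqrt(0.547^2 + 0.412^2 + 0.711^2 + 1.469^2 + 1.915^2)
uc = sqrt(6.79966)
uc = 2.6076

2.6076


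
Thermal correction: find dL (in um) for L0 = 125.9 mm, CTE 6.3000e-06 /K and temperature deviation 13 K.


dL = L * alpha * dT
= 125.9 * 6.3000e-06 * 13
= 0.0103112 mm
dL_um = 0.0103112 * 1000 = 10.3112 um

10.3112


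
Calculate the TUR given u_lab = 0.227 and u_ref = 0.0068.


TUR = u_lab / u_ref
= 0.227 / 0.0068
= 33.3824

33.3824


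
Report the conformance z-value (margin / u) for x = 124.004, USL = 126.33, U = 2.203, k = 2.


u = U / k = 2.203 / 2 = 1.1015
margin = |USL - x| = |126.33 - 124.004| = 2.326
z = margin / u = 2.326 / 1.1015
z = 2.1117

2.1117


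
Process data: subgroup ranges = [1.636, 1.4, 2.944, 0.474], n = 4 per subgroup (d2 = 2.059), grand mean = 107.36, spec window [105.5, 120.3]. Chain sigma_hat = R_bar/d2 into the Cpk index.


R_bar = (1.636 + 1.4 + 2.944 + 0.474) / 4 = 1.6135
sigma = R_bar / d2 = 1.6135 / 2.059 = 0.78363283
Cp = (USL - LSL)/(6*sigma) = (120.3 - 105.5)/(6*0.78363283) = 3.1477
Cpu = (120.3 - 107.36)/(3*0.78363283) = 5.5043
Cpl = (107.36 - 105.5)/(3*0.78363283) = 0.7912
Cpk = min(Cpu, Cpl) = 0.7912

0.7912


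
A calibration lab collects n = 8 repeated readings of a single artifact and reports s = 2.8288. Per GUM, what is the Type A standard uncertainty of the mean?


u_A = s / sqrt(n)
u_A = 2.8288 / sqrt(8)
u_A = 2.8288 / 2.8284271
u_A = 1.0001

1.0001


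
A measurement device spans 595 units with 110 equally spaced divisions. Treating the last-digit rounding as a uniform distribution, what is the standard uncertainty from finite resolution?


resolution = range / divisions
resolution = 595 / 110 = 5.4090909
u_res = resolution / (2*sqrt(3))
u_res = 5.4090909 / 3.4641016
u_res = 1.5615

1.5615


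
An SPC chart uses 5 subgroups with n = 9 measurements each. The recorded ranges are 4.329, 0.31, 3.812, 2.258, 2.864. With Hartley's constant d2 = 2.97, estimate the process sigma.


R_bar = (4.329 + 0.31 + 3.812 + 2.258 + 2.864) / 5
R_bar = 13.573 / 5 = 2.7146
sigma_hat = R_bar / d2 = 2.7146 / 2.97 = 0.9140

0.9140


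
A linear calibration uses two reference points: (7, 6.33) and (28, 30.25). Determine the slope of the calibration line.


slope = (y2 - y1) / (x2 - x1)
= (30.25 - 6.33) / (28 - 7)
= 23.9200 / 21
= 1.1390

1.1390


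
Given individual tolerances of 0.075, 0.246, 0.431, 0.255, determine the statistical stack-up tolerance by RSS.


RSS = sqrt(0.075^2 + 0.246^2 + 0.431^2 + 0.255^2)
= sqrt(0.316927)
= 0.5630

0.5630


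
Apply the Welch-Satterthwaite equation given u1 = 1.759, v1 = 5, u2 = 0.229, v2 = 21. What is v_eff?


uc = sqrt(u1^2 + u2^2) = sqrt(1.759^2 + 0.229^2) = 1.7738438
v_eff = uc^4 / (u1^4/v1 + u2^4/v2)
= 1.7738438^4 / (1.759^4/5 + 0.229^4/21)
= 9.9005996 / 1.9147984
v_eff = 5.1706

5.1706


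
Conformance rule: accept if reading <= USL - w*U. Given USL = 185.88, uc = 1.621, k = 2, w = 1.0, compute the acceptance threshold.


U = k * uc = 2 * 1.621 = 3.242
guard band g = w * U = 1.0 * 3.242 = 3.242
AL = USL - g = 185.88 - 3.242
AL = 182.6380

182.6380


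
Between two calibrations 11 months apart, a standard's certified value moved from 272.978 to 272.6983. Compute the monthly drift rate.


rate = (v2 - v1) / months
= (272.6983 - 272.978) / 11
= -0.2797 / 11
= -0.0254

-0.0254


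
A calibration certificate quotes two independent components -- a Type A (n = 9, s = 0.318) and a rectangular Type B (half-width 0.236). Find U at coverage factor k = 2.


u_A = s / sqrt(n) = 0.318 / sqrt(9) = 0.106
u_B = half_width / sqrt(3) = 0.236 / sqrt(3) = 0.13625466
uc = sqrt(u_A^2 + u_B^2) = sqrt(0.106^2 + 0.13625466^2) = 0.17263062
U = k * uc = 2 * 0.17263062
U = 0.3453

0.3453


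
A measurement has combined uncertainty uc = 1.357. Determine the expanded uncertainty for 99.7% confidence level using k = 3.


U = k * uc
U = 3 * 1.357
U = 4.0710

4.0710


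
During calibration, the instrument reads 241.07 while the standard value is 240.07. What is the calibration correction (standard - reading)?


Correction = standard - reading
= 240.07 - 241.07
= -1.0000

-1.0000


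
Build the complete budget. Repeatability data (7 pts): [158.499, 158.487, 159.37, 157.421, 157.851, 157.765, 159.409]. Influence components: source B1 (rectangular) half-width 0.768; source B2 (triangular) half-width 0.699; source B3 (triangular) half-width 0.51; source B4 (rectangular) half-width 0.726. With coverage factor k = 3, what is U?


mean = (158.499 + 158.487 + 159.37 + 157.421 + 157.851 + 157.765 + 159.409) / 7 = 158.4002857
s = sqrt(sum((x - mean)^2)/(n-1)) = 0.77882576
u_A = s / sqrt(n) = 0.77882576 / sqrt(7) = 0.29436847
u_B1 = 0.768 / sqrt(3) = 0.44340501
u_B2 = 0.699 / sqrt(6) = 0.28536556
u_B3 = 0.51 / sqrt(6) = 0.20820663
u_B4 = 0.726 / sqrt(3) = 0.4191563
uc = sqrt(0.29436847^2 + 0.44340501^2 + 0.28536556^2 + 0.20820663^2 + 0.4191563^2) = 0.76402638
U = k * uc = 3 * 0.76402638
U = 2.2921

2.2921


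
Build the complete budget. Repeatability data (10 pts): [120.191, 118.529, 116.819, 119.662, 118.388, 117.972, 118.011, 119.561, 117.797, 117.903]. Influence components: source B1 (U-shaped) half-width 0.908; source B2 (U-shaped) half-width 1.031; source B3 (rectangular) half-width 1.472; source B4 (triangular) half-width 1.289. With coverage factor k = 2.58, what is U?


mean = (120.191 + 118.529 + 116.819 + 119.662 + 118.388 + 117.972 + 118.011 + 119.561 + 117.797 + 117.903) / 10 = 118.4833
s = sqrt(sum((x - mean)^2)/(n-1)) = 1.0295806
u_A = s / sqrt(n) = 1.0295806 / sqrt(10) = 0.32558197
u_B1 = 0.908 / sqrt(2) = 0.64205296
u_B2 = 1.031 / sqrt(2) = 0.72902709
u_B3 = 1.472 / sqrt(3) = 0.8498596
u_B4 = 1.289 / sqrt(6) = 0.52623205
uc = sqrt(0.32558197^2 + 0.64205296^2 + 0.72902709^2 + 0.8498596^2 + 0.52623205^2) = 1.4313971
U = k * uc = 2.58 * 1.4313971
U = 3.6930

3.6930


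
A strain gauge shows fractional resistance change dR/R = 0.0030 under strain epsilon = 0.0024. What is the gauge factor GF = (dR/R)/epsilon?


GF = (dR/R) / epsilon
= 0.0030 / 0.0024
= 1.2500

1.2500


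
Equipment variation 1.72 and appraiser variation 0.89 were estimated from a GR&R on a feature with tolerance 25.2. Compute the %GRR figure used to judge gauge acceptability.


GRR = sqrt(EV^2 + AV^2) = sqrt(1.72^2 + 0.89^2) = 1.9366208
%GRR = GRR / tol * 100 = 1.9366208 / 25.2 * 100
%GRR = 7.6850

7.6850


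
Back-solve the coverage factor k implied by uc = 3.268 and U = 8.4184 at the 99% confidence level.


k = U / uc
k = 8.4184 / 3.268
k = 2.576

2.576


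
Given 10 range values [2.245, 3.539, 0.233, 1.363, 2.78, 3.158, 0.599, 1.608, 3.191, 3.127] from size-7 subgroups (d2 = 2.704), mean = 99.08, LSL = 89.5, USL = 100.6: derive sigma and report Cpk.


R_bar = (2.245 + 3.539 + 0.233 + 1.363 + 2.78 + 3.158 + 0.599 + 1.608 + 3.191 + 3.127) / 10 = 2.1843
sigma = R_bar / d2 = 2.1843 / 2.704 = 0.80780325
Cp = (USL - LSL)/(6*sigma) = (100.6 - 89.5)/(6*0.80780325) = 2.2902
Cpu = (100.6 - 99.08)/(3*0.80780325) = 0.6272
Cpl = (99.08 - 89.5)/(3*0.80780325) = 3.9531
Cpk = min(Cpu, Cpl) = 0.6272

0.6272


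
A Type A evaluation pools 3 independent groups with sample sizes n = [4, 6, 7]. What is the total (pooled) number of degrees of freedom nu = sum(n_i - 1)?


nu = sum_i (n_i - 1)
nu = ((4 - 1) + (6 - 1) + (7 - 1))
nu = 3 + 5 + 6
nu = 14

14


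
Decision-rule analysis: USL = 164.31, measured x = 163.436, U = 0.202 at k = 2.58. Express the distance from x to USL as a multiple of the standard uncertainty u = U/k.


u = U / k = 0.202 / 2.58 = 0.078294574
margin = |USL - x| = |164.31 - 163.436| = 0.874
z = margin / u = 0.874 / 0.078294574
z = 11.1630

11.1630


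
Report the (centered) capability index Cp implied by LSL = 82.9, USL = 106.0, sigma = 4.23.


Cp = (USL - LSL) / (6 * sigma)
= (106.0 - 82.9) / (6 * 4.23)
= 23.1000 / 25.3800
= 0.9102

0.9102


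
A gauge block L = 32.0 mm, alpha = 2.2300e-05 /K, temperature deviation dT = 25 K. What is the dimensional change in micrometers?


dL = L * alpha * dT
= 32.0 * 2.2300e-05 * 25
= 0.0178400 mm
dL_um = 0.0178400 * 1000 = 17.8400 um

17.8400


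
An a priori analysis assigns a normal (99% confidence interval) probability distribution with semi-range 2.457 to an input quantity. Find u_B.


u_B = half_width / 2.576
u_B = 2.457 / 2.576
u_B = 0.9538

0.9538


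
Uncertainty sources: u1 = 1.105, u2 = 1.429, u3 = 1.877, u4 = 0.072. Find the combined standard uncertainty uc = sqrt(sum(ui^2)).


uc = sqrt(1.105^2 + 1.429^2 + 1.877^2 + 0.072^2)
uc = sqrt(6.791379)
uc = 2.6060

2.6060


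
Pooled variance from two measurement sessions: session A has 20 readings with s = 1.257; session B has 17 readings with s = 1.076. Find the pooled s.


s_p = sqrt(((n1-1)*s1^2 + (n2-1)*s2^2) / (n1+n2-2))
numerator = (20-1)*1.257^2 + (17-1)*1.076^2 = 30.020931 + 18.524416 = 48.545347
denominator = 20 + 17 - 2 = 35
s_p^2 = 48.545347 / 35 = 1.3870099
s_p = sqrt(1.3870099) = 1.1777

1.1777


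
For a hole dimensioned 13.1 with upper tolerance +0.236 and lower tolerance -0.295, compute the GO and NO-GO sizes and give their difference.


GO = nominal - lower_tol (smallest hole = maximum material condition)
GO = 13.1 - 0.295 = 12.805
NO-GO = nominal + upper_tol (largest hole = least material condition)
NO-GO = 13.1 + 0.236 = 13.336
spread = NO-GO - GO = 13.336 - 12.805 = 0.5310

0.5310


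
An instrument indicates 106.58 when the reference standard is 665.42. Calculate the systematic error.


Systematic error = measured - true
= 106.58 - 665.42
= -558.8400

-558.8400


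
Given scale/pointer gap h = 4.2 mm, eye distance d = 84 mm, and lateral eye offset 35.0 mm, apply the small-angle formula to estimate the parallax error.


error = h * offset / d
= 4.2 * 35.0 / 84
= 1.7500

1.7500


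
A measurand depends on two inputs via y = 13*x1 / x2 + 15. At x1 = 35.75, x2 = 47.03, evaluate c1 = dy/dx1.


y = 13*x1 / x2 + 15
dy/dx1 = 13/x2
Evaluate at x2 = 47.03: c1 = 13 / 47.03
c1 = 0.2764

0.2764


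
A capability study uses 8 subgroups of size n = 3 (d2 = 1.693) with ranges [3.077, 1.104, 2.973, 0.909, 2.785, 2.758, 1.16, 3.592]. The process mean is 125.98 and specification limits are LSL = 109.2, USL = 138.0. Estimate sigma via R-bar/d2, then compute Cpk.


R_bar = (3.077 + 1.104 + 2.973 + 0.909 + 2.785 + 2.758 + 1.16 + 3.592) / 8 = 2.29475
sigma = R_bar / d2 = 2.29475 / 1.693 = 1.3554341
Cp = (USL - LSL)/(6*sigma) = (138.0 - 109.2)/(6*1.3554341) = 3.5413
Cpu = (138.0 - 125.98)/(3*1.3554341) = 2.9560
Cpl = (125.98 - 109.2)/(3*1.3554341) = 4.1266
Cpk = min(Cpu, Cpl) = 2.9560

2.9560


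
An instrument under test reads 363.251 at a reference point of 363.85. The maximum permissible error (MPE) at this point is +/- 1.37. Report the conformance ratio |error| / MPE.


e = indication - reference = 363.251 - 363.85 = -0.5990
|e| = 0.5990
ratio = |e| / MPE = 0.5990 / 1.37
ratio = 0.4372

0.4372


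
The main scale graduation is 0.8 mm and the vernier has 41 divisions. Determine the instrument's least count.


LC = MSD / n_div
= 0.8 / 41
= 0.0195

0.0195


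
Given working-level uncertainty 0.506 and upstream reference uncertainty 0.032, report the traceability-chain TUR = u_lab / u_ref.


TUR = u_lab / u_ref
= 0.506 / 0.032
= 15.8125

15.8125


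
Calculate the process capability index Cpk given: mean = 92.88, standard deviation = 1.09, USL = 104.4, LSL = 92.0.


Cpu = (USL - mean) / (3*sigma) = (104.4 - 92.88) / (3*1.09) = 3.5229
Cpl = (mean - LSL) / (3*sigma) = (92.88 - 92.0) / (3*1.09) = 0.2691
Cpk = min(Cpu, Cpl) = 0.2691

0.2691


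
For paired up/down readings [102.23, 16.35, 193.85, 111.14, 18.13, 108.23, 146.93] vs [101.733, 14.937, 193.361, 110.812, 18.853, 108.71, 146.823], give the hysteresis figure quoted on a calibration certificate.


|102.23 - 101.733| = 0.4970
|16.35 - 14.937| = 1.4130
|193.85 - 193.361| = 0.4890
|111.14 - 110.812| = 0.3280
|18.13 - 18.853| = 0.7230
|108.23 - 108.71| = 0.4800
|146.93 - 146.823| = 0.1070
hysteresis = max(diffs) = 1.4130

1.4130


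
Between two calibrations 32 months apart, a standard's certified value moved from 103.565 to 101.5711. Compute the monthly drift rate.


rate = (v2 - v1) / months
= (101.5711 - 103.565) / 32
= -1.9939 / 32
= -0.0623

-0.0623


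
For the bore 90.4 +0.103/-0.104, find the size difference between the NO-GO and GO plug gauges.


GO = nominal - lower_tol (smallest hole = maximum material condition)
GO = 90.4 - 0.104 = 90.296
NO-GO = nominal + upper_tol (largest hole = least material condition)
NO-GO = 90.4 + 0.103 = 90.503
spread = NO-GO - GO = 90.503 - 90.296 = 0.2070

0.2070


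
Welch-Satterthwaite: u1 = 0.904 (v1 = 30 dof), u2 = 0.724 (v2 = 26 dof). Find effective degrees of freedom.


uc = sqrt(u1^2 + u2^2) = sqrt(0.904^2 + 0.724^2) = 1.1581848
v_eff = uc^4 / (u1^4/v1 + u2^4/v2)
= 1.1581848^4 / (0.904^4/30 + 0.724^4/26)
= 1.7993326 / 0.03282911
v_eff = 54.8091

54.8091


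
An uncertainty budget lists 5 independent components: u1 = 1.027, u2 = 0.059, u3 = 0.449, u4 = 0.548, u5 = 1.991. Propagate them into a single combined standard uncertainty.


uc = sqrt(1.027^2 + 0.059^2 + 0.449^2 + 0.548^2 + 1.991^2)
uc = sqrt(5.524196)
uc = 2.3504

2.3504


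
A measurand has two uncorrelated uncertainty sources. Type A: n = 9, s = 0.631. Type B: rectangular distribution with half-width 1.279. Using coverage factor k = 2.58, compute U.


u_A = s / sqrt(n) = 0.631 / sqrt(9) = 0.21033333
u_B = half_width / sqrt(3) = 1.279 / sqrt(3) = 0.73843099
uc = sqrt(u_A^2 + u_B^2) = sqrt(0.21033333^2 + 0.73843099^2) = 0.76780234
U = k * uc = 2.58 * 0.76780234
U = 1.9809

1.9809


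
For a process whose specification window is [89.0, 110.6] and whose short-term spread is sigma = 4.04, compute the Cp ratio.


Cp = (USL - LSL) / (6 * sigma)
= (110.6 - 89.0) / (6 * 4.04)
= 21.6000 / 24.2400
= 0.8911

0.8911


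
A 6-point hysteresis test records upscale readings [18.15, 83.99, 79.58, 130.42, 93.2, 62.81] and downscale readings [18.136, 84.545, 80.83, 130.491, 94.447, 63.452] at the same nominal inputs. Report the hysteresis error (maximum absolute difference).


|18.15 - 18.136| = 0.0140
|83.99 - 84.545| = 0.5550
|79.58 - 80.83| = 1.2500
|130.42 - 130.491| = 0.0710
|93.2 - 94.447| = 1.2470
|62.81 - 63.452| = 0.6420
hysteresis = max(diffs) = 1.2500

1.2500


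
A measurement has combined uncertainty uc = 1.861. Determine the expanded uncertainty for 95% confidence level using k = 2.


U = k * uc
U = 2 * 1.861
U = 3.7220

3.7220


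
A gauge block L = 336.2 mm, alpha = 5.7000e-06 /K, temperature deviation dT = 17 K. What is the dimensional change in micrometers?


dL = L * alpha * dT
= 336.2 * 5.7000e-06 * 17
= 0.0325778 mm
dL_um = 0.0325778 * 1000 = 32.5778 um

32.5778


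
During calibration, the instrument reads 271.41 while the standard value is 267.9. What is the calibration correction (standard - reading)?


Correction = standard - reading
= 267.9 - 271.41
= -3.5100

-3.5100


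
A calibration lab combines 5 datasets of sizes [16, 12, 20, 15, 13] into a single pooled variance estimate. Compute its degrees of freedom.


nu = sum_i (n_i - 1)
nu = ((16 - 1) + (12 - 1) + (20 - 1) + (15 - 1) + (13 - 1))
nu = 15 + 11 + 19 + 14 + 12
nu = 71

71


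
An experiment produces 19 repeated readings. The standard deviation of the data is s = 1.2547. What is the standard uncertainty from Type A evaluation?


u_A = s / sqrt(n)
u_A = 1.2547 / sqrt(19)
u_A = 1.2547 / 4.3588989
u_A = 0.2878

0.2878


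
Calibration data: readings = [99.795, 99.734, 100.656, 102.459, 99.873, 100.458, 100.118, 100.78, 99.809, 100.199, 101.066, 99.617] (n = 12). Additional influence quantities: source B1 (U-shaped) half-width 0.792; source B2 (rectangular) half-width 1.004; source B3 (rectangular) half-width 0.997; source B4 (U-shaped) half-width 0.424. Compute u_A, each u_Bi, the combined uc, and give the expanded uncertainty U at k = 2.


mean = (99.795 + 99.734 + 100.656 + 102.459 + 99.873 + 100.458 + 100.118 + 100.78 + 99.809 + 100.199 + 101.066 + 99.617) / 12 = 100.3803333
s = sqrt(sum((x - mean)^2)/(n-1)) = 0.80120935
u_A = s / sqrt(n) = 0.80120935 / sqrt(12) = 0.23128922
u_B1 = 0.792 / sqrt(2) = 0.56002857
u_B2 = 1.004 / sqrt(3) = 0.57965967
u_B3 = 0.997 / sqrt(3) = 0.57561822
u_B4 = 0.424 / sqrt(2) = 0.29981328
uc = sqrt(0.23128922^2 + 0.56002857^2 + 0.57965967^2 + 0.57561822^2 + 0.29981328^2) = 1.0603567
U = k * uc = 2 * 1.0603567
U = 2.1207

2.1207


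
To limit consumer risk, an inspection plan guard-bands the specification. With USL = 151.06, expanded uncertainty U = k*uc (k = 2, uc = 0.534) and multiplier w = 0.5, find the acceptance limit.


U = k * uc = 2 * 0.534 = 1.068
guard band g = w * U = 0.5 * 1.068 = 0.534
AL = USL - g = 151.06 - 0.534
AL = 150.5260

150.5260


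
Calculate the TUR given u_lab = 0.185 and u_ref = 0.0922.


TUR = u_lab / u_ref
= 0.185 / 0.0922
= 2.0065

2.0065


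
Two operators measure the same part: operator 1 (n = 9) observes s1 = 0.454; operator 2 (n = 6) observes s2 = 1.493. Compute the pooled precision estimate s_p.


s_p = sqrt(((n1-1)*s1^2 + (n2-1)*s2^2) / (n1+n2-2))
numerator = (9-1)*0.454^2 + (6-1)*1.493^2 = 1.648928 + 11.145245 = 12.794173
denominator = 9 + 6 - 2 = 13
s_p^2 = 12.794173 / 13 = 0.98416715
s_p = sqrt(0.98416715) = 0.9921

0.9921


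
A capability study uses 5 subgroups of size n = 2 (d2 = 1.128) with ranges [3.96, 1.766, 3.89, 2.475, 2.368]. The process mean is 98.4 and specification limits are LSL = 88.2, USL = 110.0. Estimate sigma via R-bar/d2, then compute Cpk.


R_bar = (3.96 + 1.766 + 3.89 + 2.475 + 2.368) / 5 = 2.8918
sigma = R_bar / d2 = 2.8918 / 1.128 = 2.5636525
Cp = (USL - LSL)/(6*sigma) = (110.0 - 88.2)/(6*2.5636525) = 1.4172
Cpu = (110.0 - 98.4)/(3*2.5636525) = 1.5083
Cpl = (98.4 - 88.2)/(3*2.5636525) = 1.3262
Cpk = min(Cpu, Cpl) = 1.3262

1.3262


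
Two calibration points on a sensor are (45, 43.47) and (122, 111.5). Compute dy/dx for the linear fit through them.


slope = (y2 - y1) / (x2 - x1)
= (111.5 - 43.47) / (122 - 45)
= 68.0300 / 77
= 0.8835

0.8835


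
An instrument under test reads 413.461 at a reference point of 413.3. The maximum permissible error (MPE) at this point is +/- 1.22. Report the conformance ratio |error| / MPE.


e = indication - reference = 413.461 - 413.3 = 0.1610
|e| = 0.1610
ratio = |e| / MPE = 0.1610 / 1.22
ratio = 0.1320

0.1320


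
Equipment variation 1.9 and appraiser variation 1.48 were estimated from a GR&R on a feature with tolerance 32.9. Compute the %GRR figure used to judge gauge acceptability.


GRR = sqrt(EV^2 + AV^2) = sqrt(1.9^2 + 1.48^2) = 2.408402
%GRR = GRR / tol * 100 = 2.408402 / 32.9 * 100
%GRR = 7.3204

7.3204


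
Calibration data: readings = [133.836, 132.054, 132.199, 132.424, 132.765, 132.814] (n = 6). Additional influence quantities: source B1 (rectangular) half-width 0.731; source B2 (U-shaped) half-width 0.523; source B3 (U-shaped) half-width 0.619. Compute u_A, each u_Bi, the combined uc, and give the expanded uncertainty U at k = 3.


mean = (133.836 + 132.054 + 132.199 + 132.424 + 132.765 + 132.814) / 6 = 132.682
s = sqrt(sum((x - mean)^2)/(n-1)) = 0.64035396
u_A = s / sqrt(n) = 0.64035396 / sqrt(6) = 0.26142341
u_B1 = 0.731 / sqrt(3) = 0.42204305
u_B2 = 0.523 / sqrt(2) = 0.36981685
u_B3 = 0.619 / sqrt(2) = 0.4376991
uc = sqrt(0.26142341^2 + 0.42204305^2 + 0.36981685^2 + 0.4376991^2) = 0.75816063
U = k * uc = 3 * 0.75816063
U = 2.2745

2.2745


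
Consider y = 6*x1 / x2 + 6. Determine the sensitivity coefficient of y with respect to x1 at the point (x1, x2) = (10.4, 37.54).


y = 6*x1 / x2 + 6
dy/dx1 = 6/x2
Evaluate at x2 = 37.54: c1 = 6 / 37.54
c1 = 0.1598

0.1598


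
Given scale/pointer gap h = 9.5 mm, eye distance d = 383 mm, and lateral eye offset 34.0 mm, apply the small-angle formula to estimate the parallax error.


error = h * offset / d
= 9.5 * 34.0 / 383
= 0.8433

0.8433


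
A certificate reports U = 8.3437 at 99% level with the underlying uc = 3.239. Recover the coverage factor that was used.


k = U / uc
k = 8.3437 / 3.239
k = 2.576

2.576


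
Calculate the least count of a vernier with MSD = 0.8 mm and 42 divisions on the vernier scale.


LC = MSD / n_div
= 0.8 / 42
= 0.0190

0.0190


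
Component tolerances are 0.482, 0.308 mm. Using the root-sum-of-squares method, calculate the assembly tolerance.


RSS = sqrt(0.482^2 + 0.308^2)
= sqrt(0.327188)
= 0.5720

0.5720


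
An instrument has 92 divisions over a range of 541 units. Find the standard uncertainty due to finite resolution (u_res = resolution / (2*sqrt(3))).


resolution = range / divisions
resolution = 541 / 92 = 5.8804348
u_res = resolution / (2*sqrt(3))
u_res = 5.8804348 / 3.4641016
u_res = 1.6975

1.6975


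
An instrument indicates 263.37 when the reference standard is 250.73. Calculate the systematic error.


Systematic error = measured - true
= 263.37 - 250.73
= 12.6400

12.6400


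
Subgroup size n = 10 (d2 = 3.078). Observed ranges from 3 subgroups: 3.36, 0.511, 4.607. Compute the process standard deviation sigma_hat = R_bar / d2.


R_bar = (3.36 + 0.511 + 4.607) / 3
R_bar = 8.478 / 3 = 2.826
sigma_hat = R_bar / d2 = 2.826 / 3.078 = 0.9181

0.9181


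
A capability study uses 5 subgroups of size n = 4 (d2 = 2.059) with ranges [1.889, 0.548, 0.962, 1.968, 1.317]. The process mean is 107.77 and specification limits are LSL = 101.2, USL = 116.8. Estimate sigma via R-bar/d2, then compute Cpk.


R_bar = (1.889 + 0.548 + 0.962 + 1.968 + 1.317) / 5 = 1.3368
sigma = R_bar / d2 = 1.3368 / 2.059 = 0.64924721
Cp = (USL - LSL)/(6*sigma) = (116.8 - 101.2)/(6*0.64924721) = 4.0046
Cpu = (116.8 - 107.77)/(3*0.64924721) = 4.6361
Cpl = (107.77 - 101.2)/(3*0.64924721) = 3.3731
Cpk = min(Cpu, Cpl) = 3.3731

3.3731


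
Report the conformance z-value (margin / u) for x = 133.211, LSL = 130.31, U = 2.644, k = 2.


u = U / k = 2.644 / 2 = 1.322
margin = |LSL - x| = |130.31 - 133.211| = 2.901
z = margin / u = 2.901 / 1.322
z = 2.1944

2.1944


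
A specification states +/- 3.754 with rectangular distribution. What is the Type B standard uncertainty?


u_B = half_width / sqrt(3)
u_B = 3.754 / 1.7320508
u_B = 2.1674

2.1674


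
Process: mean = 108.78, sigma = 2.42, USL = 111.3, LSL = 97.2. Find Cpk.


Cpu = (USL - mean) / (3*sigma) = (111.3 - 108.78) / (3*2.42) = 0.3471
Cpl = (mean - LSL) / (3*sigma) = (108.78 - 97.2) / (3*2.42) = 1.5950
Cpk = min(Cpu, Cpl) = 0.3471

0.3471


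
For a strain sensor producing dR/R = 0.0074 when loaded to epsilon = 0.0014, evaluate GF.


GF = (dR/R) / epsilon
= 0.0074 / 0.0014
= 5.2857

5.2857


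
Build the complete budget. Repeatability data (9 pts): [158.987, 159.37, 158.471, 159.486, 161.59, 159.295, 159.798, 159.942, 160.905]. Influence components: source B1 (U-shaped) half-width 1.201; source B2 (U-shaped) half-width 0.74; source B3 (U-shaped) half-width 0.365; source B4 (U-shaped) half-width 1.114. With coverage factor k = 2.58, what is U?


mean = (158.987 + 159.37 + 158.471 + 159.486 + 161.59 + 159.295 + 159.798 + 159.942 + 160.905) / 9 = 159.7604444
s = sqrt(sum((x - mean)^2)/(n-1)) = 0.96157047
u_A = s / sqrt(n) = 0.96157047 / sqrt(9) = 0.32052349
u_B1 = 1.201 / sqrt(2) = 0.84923524
u_B2 = 0.74 / sqrt(2) = 0.52325902
u_B3 = 0.365 / sqrt(2) = 0.25809398
u_B4 = 1.114 / sqrt(2) = 0.78771695
uc = sqrt(0.32052349^2 + 0.84923524^2 + 0.52325902^2 + 0.25809398^2 + 0.78771695^2) = 1.3359814
U = k * uc = 2.58 * 1.3359814
U = 3.4468

3.4468


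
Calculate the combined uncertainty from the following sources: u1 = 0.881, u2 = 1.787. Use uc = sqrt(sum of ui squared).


uc = sqrt(0.881^2 + 1.787^2)
uc = sqrt(3.96953)
uc = 1.9924

1.9924


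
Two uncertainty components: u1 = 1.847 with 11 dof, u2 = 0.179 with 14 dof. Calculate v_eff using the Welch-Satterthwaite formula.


uc = sqrt(u1^2 + u2^2) = sqrt(1.847^2 + 0.179^2) = 1.8556535
v_eff = uc^4 / (u1^4/v1 + u2^4/v2)
= 1.8556535^4 / (1.847^4/11 + 0.179^4/14)
= 11.857347 / 1.0580471
v_eff = 11.2068

11.2068


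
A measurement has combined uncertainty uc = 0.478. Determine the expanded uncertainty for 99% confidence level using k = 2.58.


U = k * uc
U = 2.58 * 0.478
U = 1.2332

1.2332


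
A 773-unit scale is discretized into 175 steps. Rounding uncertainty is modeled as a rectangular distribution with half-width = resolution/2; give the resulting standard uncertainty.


resolution = range / divisions
resolution = 773 / 175 = 4.4171429
u_res = resolution / (2*sqrt(3))
u_res = 4.4171429 / 3.4641016
u_res = 1.2751

1.2751


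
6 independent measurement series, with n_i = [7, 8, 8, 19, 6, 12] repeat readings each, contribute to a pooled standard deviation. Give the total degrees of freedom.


nu = sum_i (n_i - 1)
nu = ((7 - 1) + (8 - 1) + (8 - 1) + (19 - 1) + (6 - 1) + (12 - 1))
nu = 6 + 7 + 7 + 18 + 5 + 11
nu = 54

54


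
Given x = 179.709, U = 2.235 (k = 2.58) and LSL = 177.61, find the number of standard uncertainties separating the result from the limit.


u = U / k = 2.235 / 2.58 = 0.86627907
margin = |LSL - x| = |177.61 - 179.709| = 2.099
z = margin / u = 2.099 / 0.86627907
z = 2.4230

2.4230


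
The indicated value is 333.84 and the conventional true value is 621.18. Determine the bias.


Systematic error = measured - true
= 333.84 - 621.18
= -287.3400

-287.3400


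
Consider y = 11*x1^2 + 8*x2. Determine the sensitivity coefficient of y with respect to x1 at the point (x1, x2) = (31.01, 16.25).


y = 11*x1^2 + 8*x2
dy/dx1 = 2*11*x1
Evaluate at x1 = 31.01: c1 = 22 * 31.01
c1 = 682.2200

682.2200


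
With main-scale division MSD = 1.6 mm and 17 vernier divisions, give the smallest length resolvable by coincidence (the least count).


LC = MSD / n_div
= 1.6 / 17
= 0.0941

0.0941


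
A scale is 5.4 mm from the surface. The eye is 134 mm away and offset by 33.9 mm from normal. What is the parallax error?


error = h * offset / d
= 5.4 * 33.9 / 134
= 1.3661

1.3661


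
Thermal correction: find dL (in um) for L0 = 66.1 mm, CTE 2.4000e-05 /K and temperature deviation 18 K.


dL = L * alpha * dT
= 66.1 * 2.4000e-05 * 18
= 0.0285552 mm
dL_um = 0.0285552 * 1000 = 28.5552 um

28.5552


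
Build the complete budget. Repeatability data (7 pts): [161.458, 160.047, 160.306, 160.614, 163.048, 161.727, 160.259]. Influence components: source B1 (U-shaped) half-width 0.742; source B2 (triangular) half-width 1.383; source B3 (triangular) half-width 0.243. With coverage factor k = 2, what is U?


mean = (161.458 + 160.047 + 160.306 + 160.614 + 163.048 + 161.727 + 160.259) / 7 = 161.0655714
s = sqrt(sum((x - mean)^2)/(n-1)) = 1.0793842
u_A = s / sqrt(n) = 1.0793842 / sqrt(7) = 0.40796888
u_B1 = 0.742 / sqrt(2) = 0.52467323
u_B2 = 1.383 / sqrt(6) = 0.56460739
u_B3 = 0.243 / sqrt(6) = 0.099204335
uc = sqrt(0.40796888^2 + 0.52467323^2 + 0.56460739^2 + 0.099204335^2) = 0.87769221
U = k * uc = 2 * 0.87769221
U = 1.7554

1.7554


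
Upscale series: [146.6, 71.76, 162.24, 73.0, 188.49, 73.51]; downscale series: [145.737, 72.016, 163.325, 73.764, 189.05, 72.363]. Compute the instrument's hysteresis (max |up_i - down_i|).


|146.6 - 145.737| = 0.8630
|71.76 - 72.016| = 0.2560
|162.24 - 163.325| = 1.0850
|73.0 - 73.764| = 0.7640
|188.49 - 189.05| = 0.5600
|73.51 - 72.363| = 1.1470
hysteresis = max(diffs) = 1.1470

1.1470


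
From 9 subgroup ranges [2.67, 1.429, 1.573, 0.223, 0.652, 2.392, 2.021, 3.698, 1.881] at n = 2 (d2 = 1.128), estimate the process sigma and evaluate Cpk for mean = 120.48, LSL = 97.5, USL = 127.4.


R_bar = (2.67 + 1.429 + 1.573 + 0.223 + 0.652 + 2.392 + 2.021 + 3.698 + 1.881) / 9 = 1.8376667
sigma = R_bar / d2 = 1.8376667 / 1.128 = 1.6291371
Cp = (USL - LSL)/(6*sigma) = (127.4 - 97.5)/(6*1.6291371) = 3.0589
Cpu = (127.4 - 120.48)/(3*1.6291371) = 1.4159
Cpl = (120.48 - 97.5)/(3*1.6291371) = 4.7019
Cpk = min(Cpu, Cpl) = 1.4159

1.4159


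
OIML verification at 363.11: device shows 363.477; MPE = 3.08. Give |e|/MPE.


e = indication - reference = 363.477 - 363.11 = 0.3670
|e| = 0.3670
ratio = |e| / MPE = 0.3670 / 3.08
ratio = 0.1192

0.1192


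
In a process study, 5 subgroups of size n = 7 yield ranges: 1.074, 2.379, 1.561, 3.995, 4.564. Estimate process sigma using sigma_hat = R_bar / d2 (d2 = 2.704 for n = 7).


R_bar = (1.074 + 2.379 + 1.561 + 3.995 + 4.564) / 5
R_bar = 13.573 / 5 = 2.7146
sigma_hat = R_bar / d2 = 2.7146 / 2.704 = 1.0039

1.0039


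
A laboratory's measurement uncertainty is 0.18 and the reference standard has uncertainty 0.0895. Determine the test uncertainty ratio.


TUR = u_lab / u_ref
= 0.18 / 0.0895
= 2.0112

2.0112


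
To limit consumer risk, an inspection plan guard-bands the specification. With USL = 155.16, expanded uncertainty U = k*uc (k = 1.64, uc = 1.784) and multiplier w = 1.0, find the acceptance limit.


U = k * uc = 1.64 * 1.784 = 2.92576
guard band g = w * U = 1.0 * 2.92576 = 2.92576
AL = USL - g = 155.16 - 2.92576
AL = 152.2342

152.2342


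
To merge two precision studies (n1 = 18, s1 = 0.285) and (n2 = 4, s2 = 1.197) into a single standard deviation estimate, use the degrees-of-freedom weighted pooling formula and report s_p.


s_p = sqrt(((n1-1)*s1^2 + (n2-1)*s2^2) / (n1+n2-2))
numerator = (18-1)*0.285^2 + (4-1)*1.197^2 = 1.380825 + 4.298427 = 5.679252
denominator = 18 + 4 - 2 = 20
s_p^2 = 5.679252 / 20 = 0.2839626
s_p = sqrt(0.2839626) = 0.5329

0.5329


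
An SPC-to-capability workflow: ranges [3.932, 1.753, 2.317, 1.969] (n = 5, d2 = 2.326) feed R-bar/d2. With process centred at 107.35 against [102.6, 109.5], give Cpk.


R_bar = (3.932 + 1.753 + 2.317 + 1.969) / 4 = 2.49275
sigma = R_bar / d2 = 2.49275 / 2.326 = 1.0716896
Cp = (USL - LSL)/(6*sigma) = (109.5 - 102.6)/(6*1.0716896) = 1.0731
Cpu = (109.5 - 107.35)/(3*1.0716896) = 0.6687
Cpl = (107.35 - 102.6)/(3*1.0716896) = 1.4774
Cpk = min(Cpu, Cpl) = 0.6687

0.6687


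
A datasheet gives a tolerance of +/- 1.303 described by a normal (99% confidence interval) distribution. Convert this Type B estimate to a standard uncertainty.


u_B = half_width / 2.576
u_B = 1.303 / 2.576
u_B = 0.5058

0.5058


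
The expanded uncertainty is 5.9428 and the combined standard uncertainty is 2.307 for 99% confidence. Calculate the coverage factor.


k = U / uc
k = 5.9428 / 2.307
k = 2.576

2.576


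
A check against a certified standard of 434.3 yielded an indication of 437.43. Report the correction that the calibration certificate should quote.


Correction = standard - reading
= 434.3 - 437.43
= -3.1300

-3.1300


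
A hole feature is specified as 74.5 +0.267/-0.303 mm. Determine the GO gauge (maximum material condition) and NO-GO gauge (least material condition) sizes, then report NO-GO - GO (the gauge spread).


GO = nominal - lower_tol (smallest hole = maximum material condition)
GO = 74.5 - 0.303 = 74.197
NO-GO = nominal + upper_tol (largest hole = least material condition)
NO-GO = 74.5 + 0.267 = 74.767
spread = NO-GO - GO = 74.767 - 74.197 = 0.5700

0.5700


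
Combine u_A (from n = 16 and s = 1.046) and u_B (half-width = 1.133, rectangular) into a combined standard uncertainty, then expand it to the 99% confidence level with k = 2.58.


u_A = s / sqrt(n) = 1.046 / sqrt(16) = 0.2615
u_B = half_width / sqrt(3) = 1.133 / sqrt(3) = 0.65413785
uc = sqrt(u_A^2 + u_B^2) = sqrt(0.2615^2 + 0.65413785^2) = 0.70447042
U = k * uc = 2.58 * 0.70447042
U = 1.8175

1.8175


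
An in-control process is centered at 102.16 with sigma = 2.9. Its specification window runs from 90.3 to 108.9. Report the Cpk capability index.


Cpu = (USL - mean) / (3*sigma) = (108.9 - 102.16) / (3*2.9) = 0.7747
Cpl = (mean - LSL) / (3*sigma) = (102.16 - 90.3) / (3*2.9) = 1.3632
Cpk = min(Cpu, Cpl) = 0.7747

0.7747


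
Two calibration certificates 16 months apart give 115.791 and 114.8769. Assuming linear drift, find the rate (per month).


rate = (v2 - v1) / months
= (114.8769 - 115.791) / 16
= -0.9141 / 16
= -0.0571

-0.0571


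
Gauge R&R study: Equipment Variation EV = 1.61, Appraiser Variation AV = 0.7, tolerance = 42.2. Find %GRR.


GRR = sqrt(EV^2 + AV^2) = sqrt(1.61^2 + 0.7^2) = 1.7555911
%GRR = GRR / tol * 100 = 1.7555911 / 42.2 * 100
%GRR = 4.1602

4.1602
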